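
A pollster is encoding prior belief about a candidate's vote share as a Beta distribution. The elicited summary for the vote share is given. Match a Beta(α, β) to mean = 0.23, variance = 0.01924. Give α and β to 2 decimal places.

Write ν = α+β; then α = μν and Var = μ(1−μ)/(ν+1).
ν = μ(1−μ)/Var − 1 = 0.1771/0.01924 − 1 = 8.2048.
α = 0.23·8.2048 = 1.89, β = 0.77·8.2048 = 6.32.

α = 1.89, β = 6.32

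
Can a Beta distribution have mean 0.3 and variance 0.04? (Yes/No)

Yes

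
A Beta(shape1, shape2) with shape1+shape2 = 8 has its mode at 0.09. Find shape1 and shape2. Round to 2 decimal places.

Mode = (shape1−1)/(κ−2) with κ = shape1+shape2, so shape1−1 = 0.09·6 = 0.54.
shape1 = 1.54; shape2 = κ − shape1 = 6.46.

shape1 = 1.54, shape2 = 6.46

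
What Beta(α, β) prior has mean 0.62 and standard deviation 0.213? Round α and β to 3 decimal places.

α = 2.600, β = 1.593

First σ² = 0.045369. Setting α = μn, β = (1−μ)n with n = α+β,
μ(1−μ)/(n+1) = 0.045369 ⇒ n+1 = 0.2356/0.045369 = 5.1930 ⇒ n = 4.1930.
Hence α = 0.62×4.1930 = 2.600, β = 0.38×4.1930 = 1.593.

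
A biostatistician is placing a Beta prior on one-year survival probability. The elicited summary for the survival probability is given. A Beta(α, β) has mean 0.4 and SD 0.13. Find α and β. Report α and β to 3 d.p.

α = 5.280, β = 7.921

First σ² = 0.0169. Setting α = μn, β = (1−μ)n with n = α+β,
μ(1−μ)/(n+1) = 0.0169 ⇒ n+1 = 0.24/0.0169 = 14.2012 ⇒ n = 13.2012.
Hence α = 0.4×13.2012 = 5.280, β = 0.6×13.2012 = 7.921.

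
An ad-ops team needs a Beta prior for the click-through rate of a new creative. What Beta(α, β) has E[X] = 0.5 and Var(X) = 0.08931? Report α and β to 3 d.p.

Write ν = α+β; then α = μν and Var = μ(1−μ)/(ν+1).
ν = μ(1−μ)/Var − 1 = 0.25/0.08931 − 1 = 1.7992.
α = 0.5·1.7992 = 0.900, β = 0.5·1.7992 = 0.900.

α = 0.900, β = 0.900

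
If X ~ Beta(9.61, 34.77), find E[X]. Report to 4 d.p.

E[X] = α/(α+β) = 9.61/44.38 = 0.2165.

0.2165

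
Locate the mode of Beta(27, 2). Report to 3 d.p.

0.963

The density x^(α−1)(1−x)^(β−1) is maximised at (α−1)/(α+β−2) = 26/27 = 0.963.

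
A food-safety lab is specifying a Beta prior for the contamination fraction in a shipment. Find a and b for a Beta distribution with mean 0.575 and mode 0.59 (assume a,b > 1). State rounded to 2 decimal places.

Let s = a+b. Mean gives a = μs = 0.575s; mode gives (a−1)/(s−2) = 0.59.
Substituting: 0.575s − 1 = 0.59(s−2) = 0.59s − 1.18, so -0.015s = -0.18 and s = 12.0000.
Then a = 0.575×12.0000 = 6.90 and b = s−a = 5.10.

a = 6.90, b = 5.10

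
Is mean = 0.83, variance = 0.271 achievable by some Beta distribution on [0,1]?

A Beta with mean μ has variance μ(1−μ)/(α+β+1) < μ(1−μ).
Here μ(1−μ) = 0.83×0.17 = 0.1411, and 0.271 ≥ 0.1411.

No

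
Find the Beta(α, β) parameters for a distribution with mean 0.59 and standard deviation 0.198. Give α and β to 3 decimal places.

Variance = 0.198² = 0.039204. The moment-matching identity α+β = μ(1−μ)/Var − 1 gives
α+β = 0.2419/0.039204 − 1 = 5.1703, so α = μ·5.1703 = 3.050 and β = (1−μ)·5.1703 = 2.120.

α = 3.050, β = 2.120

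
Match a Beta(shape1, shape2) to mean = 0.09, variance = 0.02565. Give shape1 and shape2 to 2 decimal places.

Let s = shape1+shape2. The Beta variance is μ(1−μ)/(s+1).
So s+1 = μ(1−μ)/σ² = (0.09×0.91)/0.02565 = 0.0819/0.02565 = 3.1930, giving s = 2.1930.
Then shape1 = μs = 0.09×2.1930 = 0.20 and shape2 = (1−μ)s = 0.91×2.1930 = 2.00.

shape1 = 0.20, shape2 = 2.00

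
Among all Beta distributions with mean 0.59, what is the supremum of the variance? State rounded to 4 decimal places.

0.2419

For fixed mean μ the Beta variance is μ(1−μ)/(α+β+1), increasing as α+β decreases.
Its least upper bound (not attained) is μ(1−μ) = 0.59·0.41 = 0.2419.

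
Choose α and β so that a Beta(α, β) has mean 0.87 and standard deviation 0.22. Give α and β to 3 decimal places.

α = 1.163, β = 0.174

Variance = 0.22² = 0.0484. The moment-matching identity α+β = μ(1−μ)/Var − 1 gives
α+β = 0.1131/0.0484 − 1 = 1.3368, so α = μ·1.3368 = 1.163 and β = (1−μ)·1.3368 = 0.174.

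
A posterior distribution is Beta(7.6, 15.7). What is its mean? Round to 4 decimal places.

The Beta mean is α/(α+β) = 7.6/(7.6+15.7) = 0.3262.

0.3262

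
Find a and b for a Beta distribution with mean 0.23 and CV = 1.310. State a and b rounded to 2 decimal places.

σ = CV·μ = 1.310×0.23 = 0.30130, so σ² = 0.090782.
s+1 = μ(1−μ)/σ² = 0.1771/0.090782 = 1.9508, so s = a+b = 0.9508.
a = μs = 0.22, b = (1−μ)s = 0.73.

a = 0.22, b = 0.73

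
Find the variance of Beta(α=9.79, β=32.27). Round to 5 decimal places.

0.00415

μ = 9.79/42.06 = 0.232763; Var = μ(1−μ)/(α+β+1) = 0.1785842/43.06 = 0.00415.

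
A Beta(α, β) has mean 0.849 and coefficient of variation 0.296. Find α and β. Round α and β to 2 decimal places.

α = 0.87, β = 0.16

σ = CV·μ = 0.296×0.849 = 0.25130, so σ² = 0.063154.
s+1 = μ(1−μ)/σ² = 0.128199/0.063154 = 2.0300, so s = α+β = 1.0300.
α = μs = 0.87, β = (1−μ)s = 0.16.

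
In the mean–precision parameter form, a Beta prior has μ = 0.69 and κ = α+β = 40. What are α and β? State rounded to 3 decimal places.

α = μκ = 0.69×40 = 27.600 and β = (1−μ)κ = 0.31×40 = 12.400.

α = 27.600, β = 12.400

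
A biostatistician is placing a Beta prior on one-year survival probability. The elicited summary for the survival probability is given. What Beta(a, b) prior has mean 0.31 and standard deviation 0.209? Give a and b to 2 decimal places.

a = 1.21, b = 2.69

First σ² = 0.043681. Setting a = μn, b = (1−μ)n with n = a+b,
μ(1−μ)/(n+1) = 0.043681 ⇒ n+1 = 0.2139/0.043681 = 4.8969 ⇒ n = 3.8969.
Hence a = 0.31×3.8969 = 1.21, b = 0.69×3.8969 = 2.69.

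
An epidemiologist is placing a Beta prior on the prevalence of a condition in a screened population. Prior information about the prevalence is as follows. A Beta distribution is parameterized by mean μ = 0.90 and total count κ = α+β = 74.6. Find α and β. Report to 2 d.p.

α = 67.14, β = 7.46

Split κ in proportion μ : (1−μ): α = 0.90·74.6 = 67.14, β = 74.6 − 67.14 = 7.46.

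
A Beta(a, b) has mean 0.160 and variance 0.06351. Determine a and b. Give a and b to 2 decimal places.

Write ν = a+b; then a = μν and Var = μ(1−μ)/(ν+1).
ν = μ(1−μ)/Var − 1 = 0.134400/0.06351 − 1 = 1.1162.
a = 0.160·1.1162 = 0.18, b = 0.840·1.1162 = 0.94.

a = 0.18, b = 0.94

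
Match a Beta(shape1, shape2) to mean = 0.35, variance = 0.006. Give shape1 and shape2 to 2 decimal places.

By moment matching, shape1+shape2 = μ(1−μ)/σ² − 1 = (0.35·0.65)/0.006 − 1 = 37.9167 − 1 = 36.9167.
Since shape1/(shape1+shape2) = μ, shape1 = 0.35·36.9167 = 12.92 and shape2 = 0.65·36.9167 = 24.00.

shape1 = 12.92, shape2 = 24.00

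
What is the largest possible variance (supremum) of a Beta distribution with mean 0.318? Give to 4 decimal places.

For fixed mean μ the Beta variance is μ(1−μ)/(α+β+1), increasing as α+β decreases.
Its least upper bound (not attained) is μ(1−μ) = 0.318·0.682 = 0.2169.

0.2169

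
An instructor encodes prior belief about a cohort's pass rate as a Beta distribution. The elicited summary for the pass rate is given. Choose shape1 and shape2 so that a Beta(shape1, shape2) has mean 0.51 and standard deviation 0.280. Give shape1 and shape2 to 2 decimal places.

shape1 = 1.12, shape2 = 1.07

σ² = 0.280² = 0.078400.
With s = shape1+shape2, Var = μ(1−μ)/(s+1), so s+1 = (0.51×0.49)/0.078400 = 3.1875 and s = 2.1875.
shape1 = μs = 1.12, shape2 = (1−μ)s = 1.07.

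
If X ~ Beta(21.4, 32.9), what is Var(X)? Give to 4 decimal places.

0.0043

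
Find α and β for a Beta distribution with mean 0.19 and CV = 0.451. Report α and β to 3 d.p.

α = 3.792, β = 16.167

σ = CV·μ = 0.451×0.19 = 0.08569, so σ² = 0.007343.
s+1 = μ(1−μ)/σ² = 0.1539/0.007343 = 20.9594, so s = α+β = 19.9594.
α = μs = 3.792, β = (1−μ)s = 16.167.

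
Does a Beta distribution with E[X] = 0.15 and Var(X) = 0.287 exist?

No

A Beta with mean μ has variance μ(1−μ)/(α+β+1) < μ(1−μ).
Here μ(1−μ) = 0.15×0.85 = 0.1275, and 0.287 ≥ 0.1275.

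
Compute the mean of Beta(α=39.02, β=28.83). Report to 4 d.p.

E[X] = α/(α+β) = 39.02/67.85 = 0.5751.

0.5751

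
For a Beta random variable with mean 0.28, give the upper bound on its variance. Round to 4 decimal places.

0.2016

Var = μ(1−μ)/(α+β+1), which approaches μ(1−μ) as α+β → 0.
So the supremum is μ(1−μ) = 0.28×0.72 = 0.2016.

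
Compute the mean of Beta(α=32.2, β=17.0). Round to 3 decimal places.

0.654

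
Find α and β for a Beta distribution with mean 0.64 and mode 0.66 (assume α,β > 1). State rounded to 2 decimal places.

α = 10.24, β = 5.76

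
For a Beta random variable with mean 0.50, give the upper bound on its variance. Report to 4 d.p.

0.2500

For fixed mean μ the Beta variance is μ(1−μ)/(α+β+1), increasing as α+β decreases.
Its least upper bound (not attained) is μ(1−μ) = 0.50·0.50 = 0.2500.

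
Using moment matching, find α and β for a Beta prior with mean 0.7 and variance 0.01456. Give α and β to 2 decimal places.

By moment matching, α+β = μ(1−μ)/σ² − 1 = (0.7·0.3)/0.01456 − 1 = 14.4231 − 1 = 13.4231.
Since α/(α+β) = μ, α = 0.7·13.4231 = 9.40 and β = 0.3·13.4231 = 4.03.

α = 9.40, β = 4.03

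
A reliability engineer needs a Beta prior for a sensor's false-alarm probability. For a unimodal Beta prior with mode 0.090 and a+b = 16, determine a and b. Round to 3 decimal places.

a = 2.260, b = 13.740

For a,b>1 the mode is (a−1)/(a+b−2), so a = mode·(κ−2)+1 = 0.090×14+1 = 2.260.
And b = (1−mode)·(κ−2)+1 = 0.910×14+1 = 13.740.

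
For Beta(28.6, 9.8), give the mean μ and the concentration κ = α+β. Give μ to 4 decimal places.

μ = 0.7448, κ = 38.4

κ = α+β = 28.6+9.8 = 38.4; μ = α/κ = 28.6/38.4 = 0.7448.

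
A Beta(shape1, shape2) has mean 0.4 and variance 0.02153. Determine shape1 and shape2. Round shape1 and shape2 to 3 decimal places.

shape1 = 4.059, shape2 = 6.088

Let s = shape1+shape2. The Beta variance is μ(1−μ)/(s+1).
So s+1 = μ(1−μ)/σ² = (0.4×0.6)/0.02153 = 0.24/0.02153 = 11.1472, giving s = 10.1472.
Then shape1 = μs = 0.4×10.1472 = 4.059 and shape2 = (1−μ)s = 0.6×10.1472 = 6.088.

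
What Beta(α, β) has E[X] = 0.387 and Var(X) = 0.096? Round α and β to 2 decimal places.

Write ν = α+β; then α = μν and Var = μ(1−μ)/(ν+1).
ν = μ(1−μ)/Var − 1 = 0.237231/0.096 − 1 = 1.4712.
α = 0.387·1.4712 = 0.57, β = 0.613·1.4712 = 0.90.

α = 0.57, β = 0.90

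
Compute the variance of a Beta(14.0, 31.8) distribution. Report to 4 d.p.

0.0045

α+β = 45.8 and αβ = 445.20, so Var = αβ/[(α+β)²(α+β+1)] = 445.20/98169.552 = 0.0045.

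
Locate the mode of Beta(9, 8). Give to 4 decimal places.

0.5333

With α,β > 1, mode = (α−1)/(α+β−2) = 8/15 = 0.5333.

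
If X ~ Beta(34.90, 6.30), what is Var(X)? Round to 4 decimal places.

α+β = 41.20 and αβ = 219.8700, so Var = αβ/[(α+β)²(α+β+1)] = 219.8700/71631.968000 = 0.0031.

0.0031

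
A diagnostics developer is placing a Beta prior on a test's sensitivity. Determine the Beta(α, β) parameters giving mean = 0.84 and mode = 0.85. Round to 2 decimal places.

With s = α+β: μ = α/s and mode = (α−1)/(s−2). Eliminating α = μs,
μs − 1 = m(s−2) ⇒ s(μ−m) = 1−2m ⇒ s = -0.70/-0.01 = 70.0000.
So α = μs = 58.80, β = (1−μ)s = 11.20.

α = 58.80, β = 11.20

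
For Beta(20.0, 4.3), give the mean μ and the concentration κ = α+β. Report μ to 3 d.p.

μ = 0.823, κ = 24.3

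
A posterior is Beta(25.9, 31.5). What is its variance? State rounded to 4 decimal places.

μ = 25.9/57.4 = 0.451220; Var = μ(1−μ)/(α+β+1) = 0.2476205/58.4 = 0.0042.

0.0042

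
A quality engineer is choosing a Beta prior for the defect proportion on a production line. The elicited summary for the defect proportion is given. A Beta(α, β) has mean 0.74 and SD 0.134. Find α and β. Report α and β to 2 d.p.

Variance = 0.134² = 0.017956. The moment-matching identity α+β = μ(1−μ)/Var − 1 gives
α+β = 0.1924/0.017956 − 1 = 9.7151, so α = μ·9.7151 = 7.19 and β = (1−μ)·9.7151 = 2.53.

α = 7.19, β = 2.53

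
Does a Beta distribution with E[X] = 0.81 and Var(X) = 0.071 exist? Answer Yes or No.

Yes

The Beta variance bound is σ² < μ(1−μ).
Here μ(1−μ) = 0.81×0.19 = 0.1539, and 0.071 < 0.1539.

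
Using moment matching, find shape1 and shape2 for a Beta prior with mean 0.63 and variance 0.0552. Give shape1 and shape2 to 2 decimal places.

Write ν = shape1+shape2; then shape1 = μν and Var = μ(1−μ)/(ν+1).
ν = μ(1−μ)/Var − 1 = 0.2331/0.0552 − 1 = 3.2228.
shape1 = 0.63·3.2228 = 2.03, shape2 = 0.37·3.2228 = 1.19.

shape1 = 2.03, shape2 = 1.19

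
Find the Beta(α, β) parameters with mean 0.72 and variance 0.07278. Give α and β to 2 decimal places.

Write ν = α+β; then α = μν and Var = μ(1−μ)/(ν+1).
ν = μ(1−μ)/Var − 1 = 0.2016/0.07278 − 1 = 1.7700.
α = 0.72·1.7700 = 1.27, β = 0.28·1.7700 = 0.50.

α = 1.27, β = 0.50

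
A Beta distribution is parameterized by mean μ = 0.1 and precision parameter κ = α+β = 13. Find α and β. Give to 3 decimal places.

α = 1.300, β = 11.700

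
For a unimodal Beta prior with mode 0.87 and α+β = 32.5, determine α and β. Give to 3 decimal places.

α = 27.535, β = 4.965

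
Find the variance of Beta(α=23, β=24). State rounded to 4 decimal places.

0.0052

Var = αβ/[(α+β)²(α+β+1)] = (23×24)/(47²×48) = 552/106032 = 0.0052.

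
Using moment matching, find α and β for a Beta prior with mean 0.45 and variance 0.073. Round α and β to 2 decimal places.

By moment matching, α+β = μ(1−μ)/σ² − 1 = (0.45·0.55)/0.073 − 1 = 3.3904 − 1 = 2.3904.
Since α/(α+β) = μ, α = 0.45·2.3904 = 1.08 and β = 0.55·2.3904 = 1.31.

α = 1.08, β = 1.31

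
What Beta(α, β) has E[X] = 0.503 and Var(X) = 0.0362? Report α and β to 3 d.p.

By moment matching, α+β = μ(1−μ)/σ² − 1 = (0.503·0.497)/0.0362 − 1 = 6.9058 − 1 = 5.9058.
Since α/(α+β) = μ, α = 0.503·5.9058 = 2.971 and β = 0.497·5.9058 = 2.935.

α = 2.971, β = 2.935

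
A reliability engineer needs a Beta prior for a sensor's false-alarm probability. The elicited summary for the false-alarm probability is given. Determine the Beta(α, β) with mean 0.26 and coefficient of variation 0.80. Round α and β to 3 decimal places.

α = 0.896, β = 2.551

Var = (CV·μ)² = (0.80×0.26)² = 0.043264.
α+β = μ(1−μ)/Var − 1 = 0.1924/0.043264 − 1 = 3.4471.
Thus α = 0.26·3.4471 = 0.896 and β = 0.74·3.4471 = 2.551.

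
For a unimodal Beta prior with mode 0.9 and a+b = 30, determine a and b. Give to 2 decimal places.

Mode = (a−1)/(κ−2) with κ = a+b, so a−1 = 0.9·28 = 25.20.
a = 26.20; b = κ − a = 3.80.

a = 26.20, b = 3.80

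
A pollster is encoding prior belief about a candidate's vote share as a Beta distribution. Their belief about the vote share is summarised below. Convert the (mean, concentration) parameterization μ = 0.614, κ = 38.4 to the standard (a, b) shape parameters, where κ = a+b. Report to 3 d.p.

a = 23.578, b = 14.822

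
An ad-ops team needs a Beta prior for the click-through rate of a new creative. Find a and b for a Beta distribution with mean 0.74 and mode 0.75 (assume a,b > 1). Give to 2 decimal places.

Let s = a+b. Mean gives a = μs = 0.74s; mode gives (a−1)/(s−2) = 0.75.
Substituting: 0.74s − 1 = 0.75(s−2) = 0.75s − 1.50, so -0.01s = -0.50 and s = 50.0000.
Then a = 0.74×50.0000 = 37.00 and b = s−a = 13.00.

a = 37.00, b = 13.00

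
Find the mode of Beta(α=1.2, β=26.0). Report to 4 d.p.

0.0079

The density x^(α−1)(1−x)^(β−1) is maximised at (α−1)/(α+β−2) = 0.2/25.2 = 0.0079.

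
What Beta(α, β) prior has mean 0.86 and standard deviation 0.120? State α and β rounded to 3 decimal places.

α = 6.331, β = 1.031

Variance = 0.120² = 0.014400. The moment-matching identity α+β = μ(1−μ)/Var − 1 gives
α+β = 0.1204/0.014400 − 1 = 7.3611, so α = μ·7.3611 = 6.331 and β = (1−μ)·7.3611 = 1.031.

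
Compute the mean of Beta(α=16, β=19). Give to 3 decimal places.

The Beta mean is α/(α+β) = 16/(16+19) = 0.457.

0.457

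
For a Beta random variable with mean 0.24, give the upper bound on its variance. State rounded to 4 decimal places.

0.1824

For fixed mean μ the Beta variance is μ(1−μ)/(α+β+1), increasing as α+β decreases.
Its least upper bound (not attained) is μ(1−μ) = 0.24·0.76 = 0.1824.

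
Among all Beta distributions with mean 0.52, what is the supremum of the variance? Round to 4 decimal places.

For fixed mean μ the Beta variance is μ(1−μ)/(α+β+1), increasing as α+β decreases.
Its least upper bound (not attained) is μ(1−μ) = 0.52·0.48 = 0.2496.

0.2496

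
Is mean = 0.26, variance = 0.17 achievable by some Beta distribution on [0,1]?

Yes

A Beta with mean μ has variance μ(1−μ)/(α+β+1) < μ(1−μ).
Here μ(1−μ) = 0.26×0.74 = 0.1924, and 0.17 < 0.1924.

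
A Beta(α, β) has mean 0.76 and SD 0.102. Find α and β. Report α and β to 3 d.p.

α = 12.564, β = 3.968

σ² = 0.102² = 0.010404.
With s = α+β, Var = μ(1−μ)/(s+1), so s+1 = (0.76×0.24)/0.010404 = 17.5317 and s = 16.5317.
α = μs = 12.564, β = (1−μ)s = 3.968.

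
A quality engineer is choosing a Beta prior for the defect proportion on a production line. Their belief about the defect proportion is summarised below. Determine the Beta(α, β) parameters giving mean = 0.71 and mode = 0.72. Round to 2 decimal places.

α = 31.24, β = 12.76

With s = α+β: μ = α/s and mode = (α−1)/(s−2). Eliminating α = μs,
μs − 1 = m(s−2) ⇒ s(μ−m) = 1−2m ⇒ s = -0.44/-0.01 = 44.0000.
So α = μs = 31.24, β = (1−μ)s = 12.76.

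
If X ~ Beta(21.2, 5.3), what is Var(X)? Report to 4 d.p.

Var = αβ/[(α+β)²(α+β+1)] = (21.2×5.3)/(26.5²×27.5) = 112.36/19311.875 = 0.0058.

0.0058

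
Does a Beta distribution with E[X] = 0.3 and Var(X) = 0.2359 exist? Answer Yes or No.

For any Beta, Var(X) < E[X]·(1−E[X]).
Here μ(1−μ) = 0.3×0.7 = 0.21, and 0.2359 ≥ 0.21.

No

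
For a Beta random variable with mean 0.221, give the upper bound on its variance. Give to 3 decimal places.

For fixed mean μ the Beta variance is μ(1−μ)/(α+β+1), increasing as α+β decreases.
Its least upper bound (not attained) is μ(1−μ) = 0.221·0.779 = 0.172.

0.172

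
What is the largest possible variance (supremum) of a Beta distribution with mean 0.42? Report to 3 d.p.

0.244

For fixed mean μ the Beta variance is μ(1−μ)/(α+β+1), increasing as α+β decreases.
Its least upper bound (not attained) is μ(1−μ) = 0.42·0.58 = 0.244.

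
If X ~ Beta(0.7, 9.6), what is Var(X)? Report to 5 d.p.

Var = αβ/[(α+β)²(α+β+1)] = (0.7×9.6)/(10.3²×11.3) = 6.72/1198.817 = 0.00561.

0.00561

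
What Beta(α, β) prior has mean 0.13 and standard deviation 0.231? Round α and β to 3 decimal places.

α = 0.146, β = 0.974

σ² = 0.231² = 0.053361.
With s = α+β, Var = μ(1−μ)/(s+1), so s+1 = (0.13×0.87)/0.053361 = 2.1195 and s = 1.1195.
α = μs = 0.146, β = (1−μ)s = 0.974.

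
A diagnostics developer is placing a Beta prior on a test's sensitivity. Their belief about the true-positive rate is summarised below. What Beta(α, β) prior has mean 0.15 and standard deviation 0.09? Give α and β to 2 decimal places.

α = 2.21, β = 12.53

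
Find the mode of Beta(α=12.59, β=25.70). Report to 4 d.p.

With α,β > 1, mode = (α−1)/(α+β−2) = 11.59/36.29 = 0.3194.

0.3194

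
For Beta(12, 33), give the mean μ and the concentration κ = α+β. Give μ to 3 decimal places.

κ = α+β = 12+33 = 45; μ = α/κ = 12/45 = 0.267.

μ = 0.267, κ = 45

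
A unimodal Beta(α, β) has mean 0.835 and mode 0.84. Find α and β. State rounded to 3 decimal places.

α = 113.560, β = 22.440

Let s = α+β. Mean gives α = μs = 0.835s; mode gives (α−1)/(s−2) = 0.84.
Substituting: 0.835s − 1 = 0.84(s−2) = 0.84s − 1.68, so -0.005s = -0.68 and s = 136.0000.
Then α = 0.835×136.0000 = 113.560 and β = s−α = 22.440.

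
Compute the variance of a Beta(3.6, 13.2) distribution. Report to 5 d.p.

0.00946

Var = αβ/[(α+β)²(α+β+1)] = (3.6×13.2)/(16.8²×17.8) = 47.52/5023.872 = 0.00946.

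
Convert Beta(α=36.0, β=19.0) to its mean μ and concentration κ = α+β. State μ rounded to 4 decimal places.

μ = 0.6545, κ = 55.0

κ = α+β = 36.0+19.0 = 55.0; μ = α/κ = 36.0/55.0 = 0.6545.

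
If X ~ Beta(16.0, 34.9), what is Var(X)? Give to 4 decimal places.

α+β = 50.9 and αβ = 558.40, so Var = αβ/[(α+β)²(α+β+1)] = 558.40/134463.039 = 0.0042.

0.0042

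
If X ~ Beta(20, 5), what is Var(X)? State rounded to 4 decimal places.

α+β = 25 and αβ = 100, so Var = αβ/[(α+β)²(α+β+1)] = 100/16250 = 0.0062.

0.0062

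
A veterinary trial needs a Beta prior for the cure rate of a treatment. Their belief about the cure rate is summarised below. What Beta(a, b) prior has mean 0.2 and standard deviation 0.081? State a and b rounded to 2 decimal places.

σ² = 0.081² = 0.006561.
With s = a+b, Var = μ(1−μ)/(s+1), so s+1 = (0.2×0.8)/0.006561 = 24.3865 and s = 23.3865.
a = μs = 4.68, b = (1−μ)s = 18.71.

a = 4.68, b = 18.71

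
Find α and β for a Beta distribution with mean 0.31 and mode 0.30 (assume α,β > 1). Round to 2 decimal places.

Let s = α+β. Mean gives α = μs = 0.31s; mode gives (α−1)/(s−2) = 0.30.
Substituting: 0.31s − 1 = 0.30(s−2) = 0.30s − 0.60, so 0.01s = 0.40 and s = 40.0000.
Then α = 0.31×40.0000 = 12.40 and β = s−α = 27.60.

α = 12.40, β = 27.60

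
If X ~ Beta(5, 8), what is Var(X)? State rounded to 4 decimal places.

μ = 5/13 = 0.384615; Var = μ(1−μ)/(α+β+1) = 0.2366864/14 = 0.0169.

0.0169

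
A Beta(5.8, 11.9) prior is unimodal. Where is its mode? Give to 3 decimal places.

With α,β > 1, mode = (α−1)/(α+β−2) = 4.8/15.7 = 0.306.

0.306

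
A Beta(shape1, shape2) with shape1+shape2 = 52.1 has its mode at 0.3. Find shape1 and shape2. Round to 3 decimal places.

shape1 = 16.030, shape2 = 36.070

Mode = (shape1−1)/(κ−2) with κ = shape1+shape2, so shape1−1 = 0.3·50.1 = 15.030.
shape1 = 16.030; shape2 = κ − shape1 = 36.070.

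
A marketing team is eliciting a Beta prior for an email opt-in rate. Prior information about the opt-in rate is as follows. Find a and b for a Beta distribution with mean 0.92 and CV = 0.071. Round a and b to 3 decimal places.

a = 14.950, b = 1.300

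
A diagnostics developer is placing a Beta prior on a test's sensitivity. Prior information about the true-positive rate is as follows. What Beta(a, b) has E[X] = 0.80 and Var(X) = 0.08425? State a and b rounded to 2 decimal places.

By moment matching, a+b = μ(1−μ)/σ² − 1 = (0.80·0.20)/0.08425 − 1 = 1.8991 − 1 = 0.8991.
Since a/(a+b) = μ, a = 0.80·0.8991 = 0.72 and b = 0.20·0.8991 = 0.18.

a = 0.72, b = 0.18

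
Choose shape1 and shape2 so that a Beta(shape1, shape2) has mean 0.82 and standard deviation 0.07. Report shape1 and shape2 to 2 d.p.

shape1 = 23.88, shape2 = 5.24

First σ² = 0.0049. Setting shape1 = μn, shape2 = (1−μ)n with n = shape1+shape2,
μ(1−μ)/(n+1) = 0.0049 ⇒ n+1 = 0.1476/0.0049 = 30.1224 ⇒ n = 29.1224.
Hence shape1 = 0.82×29.1224 = 23.88, shape2 = 0.18×29.1224 = 5.24.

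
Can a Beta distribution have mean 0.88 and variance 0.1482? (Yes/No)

No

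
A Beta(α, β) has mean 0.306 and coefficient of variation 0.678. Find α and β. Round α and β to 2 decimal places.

Var = (CV·μ)² = (0.678×0.306)² = 0.043043.
α+β = μ(1−μ)/Var − 1 = 0.212364/0.043043 − 1 = 3.9338.
Thus α = 0.306·3.9338 = 1.20 and β = 0.694·3.9338 = 2.73.

α = 1.20, β = 2.73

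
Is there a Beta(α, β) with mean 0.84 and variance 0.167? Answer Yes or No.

No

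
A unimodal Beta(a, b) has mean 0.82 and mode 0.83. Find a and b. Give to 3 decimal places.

a = 54.120, b = 11.880

With s = a+b: μ = a/s and mode = (a−1)/(s−2). Eliminating a = μs,
μs − 1 = m(s−2) ⇒ s(μ−m) = 1−2m ⇒ s = -0.66/-0.01 = 66.0000.
So a = μs = 54.120, b = (1−μ)s = 11.880.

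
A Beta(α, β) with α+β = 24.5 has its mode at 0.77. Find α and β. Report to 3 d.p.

Since the density peak of Beta(α,β) is at (α−1)/(α+β−2),
α = 1 + 0.77(24.5−2) = 18.325 and β = 24.5 − 18.325 = 6.175.

α = 18.325, β = 6.175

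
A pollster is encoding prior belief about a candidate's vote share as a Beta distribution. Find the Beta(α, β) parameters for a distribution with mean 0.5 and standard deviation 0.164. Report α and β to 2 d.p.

σ² = 0.164² = 0.026896.
With s = α+β, Var = μ(1−μ)/(s+1), so s+1 = (0.5×0.5)/0.026896 = 9.2951 and s = 8.2951.
α = μs = 4.15, β = (1−μ)s = 4.15.

α = 4.15, β = 4.15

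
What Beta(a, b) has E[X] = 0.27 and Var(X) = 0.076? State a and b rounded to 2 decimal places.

By moment matching, a+b = μ(1−μ)/σ² − 1 = (0.27·0.73)/0.076 − 1 = 2.5934 − 1 = 1.5934.
Since a/(a+b) = μ, a = 0.27·1.5934 = 0.43 and b = 0.73·1.5934 = 1.16.

a = 0.43, b = 1.16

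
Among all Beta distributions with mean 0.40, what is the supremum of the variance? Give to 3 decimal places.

0.240

For fixed mean μ the Beta variance is μ(1−μ)/(α+β+1), increasing as α+β decreases.
Its least upper bound (not attained) is μ(1−μ) = 0.40·0.60 = 0.240.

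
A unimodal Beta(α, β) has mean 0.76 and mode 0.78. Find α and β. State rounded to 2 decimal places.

α = 21.28, β = 6.72

With s = α+β: μ = α/s and mode = (α−1)/(s−2). Eliminating α = μs,
μs − 1 = m(s−2) ⇒ s(μ−m) = 1−2m ⇒ s = -0.56/-0.02 = 28.0000.
So α = μs = 21.28, β = (1−μ)s = 6.72.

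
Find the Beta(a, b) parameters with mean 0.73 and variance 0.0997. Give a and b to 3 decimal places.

By moment matching, a+b = μ(1−μ)/σ² − 1 = (0.73·0.27)/0.0997 − 1 = 1.9769 − 1 = 0.9769.
Since a/(a+b) = μ, a = 0.73·0.9769 = 0.713 and b = 0.27·0.9769 = 0.264.

a = 0.713, b = 0.264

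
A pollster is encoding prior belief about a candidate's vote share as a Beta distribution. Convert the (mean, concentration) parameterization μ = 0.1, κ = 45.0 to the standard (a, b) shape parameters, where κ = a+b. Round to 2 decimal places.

a = 4.50, b = 40.50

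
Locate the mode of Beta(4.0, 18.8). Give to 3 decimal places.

0.144

With α,β > 1, mode = (α−1)/(α+β−2) = 3.0/20.8 = 0.144.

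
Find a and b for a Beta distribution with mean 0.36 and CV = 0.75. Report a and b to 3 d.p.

a = 0.778, b = 1.383

Var = (CV·μ)² = (0.75×0.36)² = 0.072900.
a+b = μ(1−μ)/Var − 1 = 0.2304/0.072900 − 1 = 2.1605.
Thus a = 0.36·2.1605 = 0.778 and b = 0.64·2.1605 = 1.383.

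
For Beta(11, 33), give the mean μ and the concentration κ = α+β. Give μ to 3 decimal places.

κ = α+β = 11+33 = 44; μ = α/κ = 11/44 = 0.250.

μ = 0.250, κ = 44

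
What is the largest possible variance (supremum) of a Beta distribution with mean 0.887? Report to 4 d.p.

0.1002

For fixed mean μ the Beta variance is μ(1−μ)/(α+β+1), increasing as α+β decreases.
Its least upper bound (not attained) is μ(1−μ) = 0.887·0.113 = 0.1002.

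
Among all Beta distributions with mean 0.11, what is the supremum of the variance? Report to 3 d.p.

Var = μ(1−μ)/(α+β+1), which approaches μ(1−μ) as α+β → 0.
So the supremum is μ(1−μ) = 0.11×0.89 = 0.098.

0.098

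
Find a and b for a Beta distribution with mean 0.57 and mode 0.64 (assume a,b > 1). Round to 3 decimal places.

a = 2.280, b = 1.720

With s = a+b: μ = a/s and mode = (a−1)/(s−2). Eliminating a = μs,
μs − 1 = m(s−2) ⇒ s(μ−m) = 1−2m ⇒ s = -0.28/-0.07 = 4.0000.
So a = μs = 2.280, b = (1−μ)s = 1.720.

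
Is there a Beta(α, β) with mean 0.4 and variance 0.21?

A Beta with mean μ has variance μ(1−μ)/(α+β+1) < μ(1−μ).
Here μ(1−μ) = 0.4×0.6 = 0.24, and 0.21 < 0.24.

Yes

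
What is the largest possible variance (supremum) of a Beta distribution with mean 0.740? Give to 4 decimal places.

0.1924

For fixed mean μ the Beta variance is μ(1−μ)/(α+β+1), increasing as α+β decreases.
Its least upper bound (not attained) is μ(1−μ) = 0.740·0.260 = 0.1924.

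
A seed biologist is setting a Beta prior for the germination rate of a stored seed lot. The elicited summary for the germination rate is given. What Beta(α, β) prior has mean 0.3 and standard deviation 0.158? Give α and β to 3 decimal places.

Variance = 0.158² = 0.024964. The moment-matching identity α+β = μ(1−μ)/Var − 1 gives
α+β = 0.21/0.024964 − 1 = 7.4121, so α = μ·7.4121 = 2.224 and β = (1−μ)·7.4121 = 5.188.

α = 2.224, β = 5.188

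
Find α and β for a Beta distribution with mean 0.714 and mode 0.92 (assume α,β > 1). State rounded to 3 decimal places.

α = 2.911, β = 1.166

Let s = α+β. Mean gives α = μs = 0.714s; mode gives (α−1)/(s−2) = 0.92.
Substituting: 0.714s − 1 = 0.92(s−2) = 0.92s − 1.84, so -0.206s = -0.84 and s = 4.0777.
Then α = 0.714×4.0777 = 2.911 and β = s−α = 1.166.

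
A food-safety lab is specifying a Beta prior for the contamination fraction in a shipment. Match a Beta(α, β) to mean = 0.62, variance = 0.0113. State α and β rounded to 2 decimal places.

α = 12.31, β = 7.54

Let s = α+β. The Beta variance is μ(1−μ)/(s+1).
So s+1 = μ(1−μ)/σ² = (0.62×0.38)/0.0113 = 0.2356/0.0113 = 20.8496, giving s = 19.8496.
Then α = μs = 0.62×19.8496 = 12.31 and β = (1−μ)s = 0.38×19.8496 = 7.54.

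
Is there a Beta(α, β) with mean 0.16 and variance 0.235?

A Beta with mean μ has variance μ(1−μ)/(α+β+1) < μ(1−μ).
Here μ(1−μ) = 0.16×0.84 = 0.1344, and 0.235 ≥ 0.1344.

No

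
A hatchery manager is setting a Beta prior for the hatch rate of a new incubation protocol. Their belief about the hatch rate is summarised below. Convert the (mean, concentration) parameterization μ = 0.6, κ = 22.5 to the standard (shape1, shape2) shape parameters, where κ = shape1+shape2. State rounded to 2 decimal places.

shape1 = 13.50, shape2 = 9.00

shape1 = μκ = 0.6×22.5 = 13.50 and shape2 = (1−μ)κ = 0.4×22.5 = 9.00.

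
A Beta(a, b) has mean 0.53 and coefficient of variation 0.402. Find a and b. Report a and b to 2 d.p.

a = 2.38, b = 2.11

Var = (CV·μ)² = (0.402×0.53)² = 0.045395.
a+b = μ(1−μ)/Var − 1 = 0.2491/0.045395 − 1 = 4.4874.
Thus a = 0.53·4.4874 = 2.38 and b = 0.47·4.4874 = 2.11.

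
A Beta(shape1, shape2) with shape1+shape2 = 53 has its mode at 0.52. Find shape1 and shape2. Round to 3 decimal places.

shape1 = 27.520, shape2 = 25.480

Since the density peak of Beta(shape1,shape2) is at (shape1−1)/(shape1+shape2−2),
shape1 = 1 + 0.52(53−2) = 27.520 and shape2 = 53 − 27.520 = 25.480.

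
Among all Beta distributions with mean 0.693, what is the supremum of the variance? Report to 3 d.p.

0.213

For fixed mean μ the Beta variance is μ(1−μ)/(α+β+1), increasing as α+β decreases.
Its least upper bound (not attained) is μ(1−μ) = 0.693·0.307 = 0.213.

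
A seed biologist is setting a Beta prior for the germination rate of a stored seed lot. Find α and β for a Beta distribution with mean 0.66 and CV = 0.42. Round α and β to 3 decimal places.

α = 1.267, β = 0.653

σ = CV·μ = 0.42×0.66 = 0.27720, so σ² = 0.076840.
s+1 = μ(1−μ)/σ² = 0.2244/0.076840 = 2.9204, so s = α+β = 1.9204.
α = μs = 1.267, β = (1−μ)s = 0.653.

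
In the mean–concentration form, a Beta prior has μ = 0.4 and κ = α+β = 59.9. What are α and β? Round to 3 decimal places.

α = 23.960, β = 35.940

Split κ in proportion μ : (1−μ): α = 0.4·59.9 = 23.960, β = 59.9 − 23.960 = 35.940.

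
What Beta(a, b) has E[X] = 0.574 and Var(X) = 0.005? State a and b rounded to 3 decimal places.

a = 27.497, b = 20.407

By moment matching, a+b = μ(1−μ)/σ² − 1 = (0.574·0.426)/0.005 − 1 = 48.9048 − 1 = 47.9048.
Since a/(a+b) = μ, a = 0.574·47.9048 = 27.497 and b = 0.426·47.9048 = 20.407.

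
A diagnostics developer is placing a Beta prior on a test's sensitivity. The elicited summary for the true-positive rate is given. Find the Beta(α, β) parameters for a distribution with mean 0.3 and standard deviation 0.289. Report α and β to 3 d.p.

α = 0.454, β = 1.060

First σ² = 0.083521. Setting α = μn, β = (1−μ)n with n = α+β,
μ(1−μ)/(n+1) = 0.083521 ⇒ n+1 = 0.21/0.083521 = 2.5143 ⇒ n = 1.5143.
Hence α = 0.3×1.5143 = 0.454, β = 0.7×1.5143 = 1.060.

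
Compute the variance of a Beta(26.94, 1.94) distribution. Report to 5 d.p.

μ = 26.94/28.88 = 0.932825; Var = μ(1−μ)/(α+β+1) = 0.0626621/29.88 = 0.00210.

0.00210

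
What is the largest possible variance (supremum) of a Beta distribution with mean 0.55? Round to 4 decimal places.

0.2475

For fixed mean μ the Beta variance is μ(1−μ)/(α+β+1), increasing as α+β decreases.
Its least upper bound (not attained) is μ(1−μ) = 0.55·0.45 = 0.2475.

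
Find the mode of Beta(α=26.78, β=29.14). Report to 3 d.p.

With α,β > 1, mode = (α−1)/(α+β−2) = 25.78/53.92 = 0.478.

0.478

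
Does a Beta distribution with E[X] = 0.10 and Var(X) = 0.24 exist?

For any Beta, Var(X) < E[X]·(1−E[X]).
Here μ(1−μ) = 0.10×0.90 = 0.0900, and 0.24 ≥ 0.0900.

No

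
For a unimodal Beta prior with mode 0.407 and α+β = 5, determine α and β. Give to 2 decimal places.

α = 2.22, β = 2.78

Since the density peak of Beta(α,β) is at (α−1)/(α+β−2),
α = 1 + 0.407(5−2) = 2.22 and β = 5 − 2.22 = 2.78.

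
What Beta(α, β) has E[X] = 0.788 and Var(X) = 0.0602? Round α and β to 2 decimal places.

α = 1.40, β = 0.38

By moment matching, α+β = μ(1−μ)/σ² − 1 = (0.788·0.212)/0.0602 − 1 = 2.7750 − 1 = 1.7750.
Since α/(α+β) = μ, α = 0.788·1.7750 = 1.40 and β = 0.212·1.7750 = 0.38.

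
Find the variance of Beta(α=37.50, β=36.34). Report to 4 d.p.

α+β = 73.84 and αβ = 1362.7500, so Var = αβ/[(α+β)²(α+β+1)] = 1362.7500/408053.544704 = 0.0033.

0.0033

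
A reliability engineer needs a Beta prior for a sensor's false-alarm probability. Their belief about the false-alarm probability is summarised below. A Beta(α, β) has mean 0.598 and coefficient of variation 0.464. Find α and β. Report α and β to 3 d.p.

α = 1.269, β = 0.853

Var = (CV·μ)² = (0.464×0.598)² = 0.076991.
α+β = μ(1−μ)/Var − 1 = 0.240396/0.076991 − 1 = 2.1224.
Thus α = 0.598·2.1224 = 1.269 and β = 0.402·2.1224 = 0.853.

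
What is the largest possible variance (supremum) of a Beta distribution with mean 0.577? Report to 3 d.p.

Var = μ(1−μ)/(α+β+1), which approaches μ(1−μ) as α+β → 0.
So the supremum is μ(1−μ) = 0.577×0.423 = 0.244.

0.244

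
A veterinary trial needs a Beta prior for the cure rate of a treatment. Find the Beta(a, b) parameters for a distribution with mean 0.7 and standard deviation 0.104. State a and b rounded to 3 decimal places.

a = 12.891, b = 5.525

Variance = 0.104² = 0.010816. The moment-matching identity a+b = μ(1−μ)/Var − 1 gives
a+b = 0.21/0.010816 − 1 = 18.4157, so a = μ·18.4157 = 12.891 and b = (1−μ)·18.4157 = 5.525.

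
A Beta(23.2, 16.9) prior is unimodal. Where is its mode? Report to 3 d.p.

The density x^(α−1)(1−x)^(β−1) is maximised at (α−1)/(α+β−2) = 22.2/38.1 = 0.583.

0.583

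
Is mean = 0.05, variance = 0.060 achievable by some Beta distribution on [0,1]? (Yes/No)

A Beta with mean μ has variance μ(1−μ)/(α+β+1) < μ(1−μ).
Here μ(1−μ) = 0.05×0.95 = 0.0475, and 0.060 ≥ 0.0475.

No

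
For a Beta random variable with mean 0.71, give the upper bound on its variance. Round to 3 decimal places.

Var = μ(1−μ)/(α+β+1), which approaches μ(1−μ) as α+β → 0.
So the supremum is μ(1−μ) = 0.71×0.29 = 0.206.

0.206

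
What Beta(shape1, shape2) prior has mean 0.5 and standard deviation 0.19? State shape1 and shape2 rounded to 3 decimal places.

shape1 = 2.963, shape2 = 2.963

First σ² = 0.0361. Setting shape1 = μn, shape2 = (1−μ)n with n = shape1+shape2,
μ(1−μ)/(n+1) = 0.0361 ⇒ n+1 = 0.25/0.0361 = 6.9252 ⇒ n = 5.9252.
Hence shape1 = 0.5×5.9252 = 2.963, shape2 = 0.5×5.9252 = 2.963.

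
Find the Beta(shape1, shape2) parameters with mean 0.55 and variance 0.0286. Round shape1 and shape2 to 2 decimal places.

By moment matching, shape1+shape2 = μ(1−μ)/σ² − 1 = (0.55·0.45)/0.0286 − 1 = 8.6538 − 1 = 7.6538.
Since shape1/(shape1+shape2) = μ, shape1 = 0.55·7.6538 = 4.21 and shape2 = 0.45·7.6538 = 3.44.

shape1 = 4.21, shape2 = 3.44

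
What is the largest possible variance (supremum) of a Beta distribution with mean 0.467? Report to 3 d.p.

0.249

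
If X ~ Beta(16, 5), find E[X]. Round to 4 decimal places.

0.7619

E[X] = α/(α+β) = 16/21 = 0.7619.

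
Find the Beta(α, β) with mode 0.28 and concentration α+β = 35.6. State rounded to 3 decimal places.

α = 10.408, β = 25.192

Since the density peak of Beta(α,β) is at (α−1)/(α+β−2),
α = 1 + 0.28(35.6−2) = 10.408 and β = 35.6 − 10.408 = 25.192.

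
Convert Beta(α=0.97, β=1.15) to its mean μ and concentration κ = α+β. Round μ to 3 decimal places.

μ = 0.458, κ = 2.12

κ = α+β = 0.97+1.15 = 2.12; μ = α/κ = 0.97/2.12 = 0.458.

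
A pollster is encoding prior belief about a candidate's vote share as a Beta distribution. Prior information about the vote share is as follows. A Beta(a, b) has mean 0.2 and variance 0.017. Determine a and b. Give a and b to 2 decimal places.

a = 1.68, b = 6.73

Write ν = a+b; then a = μν and Var = μ(1−μ)/(ν+1).
ν = μ(1−μ)/Var − 1 = 0.16/0.017 − 1 = 8.4118.
a = 0.2·8.4118 = 1.68, b = 0.8·8.4118 = 6.73.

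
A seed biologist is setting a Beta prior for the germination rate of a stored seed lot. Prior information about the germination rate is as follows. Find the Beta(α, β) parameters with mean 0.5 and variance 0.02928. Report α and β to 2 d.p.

α = 3.77, β = 3.77

By moment matching, α+β = μ(1−μ)/σ² − 1 = (0.5·0.5)/0.02928 − 1 = 8.5383 − 1 = 7.5383.
Since α/(α+β) = μ, α = 0.5·7.5383 = 3.77 and β = 0.5·7.5383 = 3.77.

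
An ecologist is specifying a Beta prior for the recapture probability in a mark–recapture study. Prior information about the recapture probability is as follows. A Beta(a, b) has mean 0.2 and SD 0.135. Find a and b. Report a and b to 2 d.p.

a = 1.56, b = 6.22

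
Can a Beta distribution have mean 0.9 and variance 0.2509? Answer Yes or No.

No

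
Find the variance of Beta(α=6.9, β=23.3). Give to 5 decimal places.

α+β = 30.2 and αβ = 160.77, so Var = αβ/[(α+β)²(α+β+1)] = 160.77/28455.648 = 0.00565.

0.00565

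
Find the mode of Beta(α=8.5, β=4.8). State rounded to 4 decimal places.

0.6637

The density x^(α−1)(1−x)^(β−1) is maximised at (α−1)/(α+β−2) = 7.5/11.3 = 0.6637.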